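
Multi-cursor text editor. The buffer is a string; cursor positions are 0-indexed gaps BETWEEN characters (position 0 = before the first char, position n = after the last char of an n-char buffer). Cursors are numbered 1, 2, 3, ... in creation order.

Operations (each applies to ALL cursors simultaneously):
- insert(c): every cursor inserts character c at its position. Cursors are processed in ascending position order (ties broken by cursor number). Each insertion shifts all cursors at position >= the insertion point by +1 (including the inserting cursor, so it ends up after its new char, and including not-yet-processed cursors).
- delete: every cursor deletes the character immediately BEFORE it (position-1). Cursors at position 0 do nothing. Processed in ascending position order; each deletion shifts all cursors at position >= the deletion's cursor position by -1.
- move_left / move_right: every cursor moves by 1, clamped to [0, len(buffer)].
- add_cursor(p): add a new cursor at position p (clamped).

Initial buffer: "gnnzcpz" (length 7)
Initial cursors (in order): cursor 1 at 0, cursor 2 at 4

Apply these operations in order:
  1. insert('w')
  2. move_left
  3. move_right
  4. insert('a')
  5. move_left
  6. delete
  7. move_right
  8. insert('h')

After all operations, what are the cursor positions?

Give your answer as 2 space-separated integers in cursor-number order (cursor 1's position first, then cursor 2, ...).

After op 1 (insert('w')): buffer="wgnnzwcpz" (len 9), cursors c1@1 c2@6, authorship 1....2...
After op 2 (move_left): buffer="wgnnzwcpz" (len 9), cursors c1@0 c2@5, authorship 1....2...
After op 3 (move_right): buffer="wgnnzwcpz" (len 9), cursors c1@1 c2@6, authorship 1....2...
After op 4 (insert('a')): buffer="wagnnzwacpz" (len 11), cursors c1@2 c2@8, authorship 11....22...
After op 5 (move_left): buffer="wagnnzwacpz" (len 11), cursors c1@1 c2@7, authorship 11....22...
After op 6 (delete): buffer="agnnzacpz" (len 9), cursors c1@0 c2@5, authorship 1....2...
After op 7 (move_right): buffer="agnnzacpz" (len 9), cursors c1@1 c2@6, authorship 1....2...
After op 8 (insert('h')): buffer="ahgnnzahcpz" (len 11), cursors c1@2 c2@8, authorship 11....22...

Answer: 2 8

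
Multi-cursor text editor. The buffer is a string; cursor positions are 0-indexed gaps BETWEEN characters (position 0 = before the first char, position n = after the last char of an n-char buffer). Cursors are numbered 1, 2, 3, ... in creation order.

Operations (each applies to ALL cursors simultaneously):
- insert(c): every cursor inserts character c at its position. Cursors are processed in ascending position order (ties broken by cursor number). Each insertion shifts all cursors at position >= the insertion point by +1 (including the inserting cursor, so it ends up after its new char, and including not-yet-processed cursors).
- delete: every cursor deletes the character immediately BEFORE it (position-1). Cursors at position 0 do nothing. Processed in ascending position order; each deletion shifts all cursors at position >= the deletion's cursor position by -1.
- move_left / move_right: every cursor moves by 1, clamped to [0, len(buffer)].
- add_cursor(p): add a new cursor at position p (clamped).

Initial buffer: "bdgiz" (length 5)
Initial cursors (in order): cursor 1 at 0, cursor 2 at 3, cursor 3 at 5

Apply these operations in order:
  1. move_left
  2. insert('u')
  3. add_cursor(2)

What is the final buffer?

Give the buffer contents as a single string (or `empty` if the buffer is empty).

After op 1 (move_left): buffer="bdgiz" (len 5), cursors c1@0 c2@2 c3@4, authorship .....
After op 2 (insert('u')): buffer="ubdugiuz" (len 8), cursors c1@1 c2@4 c3@7, authorship 1..2..3.
After op 3 (add_cursor(2)): buffer="ubdugiuz" (len 8), cursors c1@1 c4@2 c2@4 c3@7, authorship 1..2..3.

Answer: ubdugiuz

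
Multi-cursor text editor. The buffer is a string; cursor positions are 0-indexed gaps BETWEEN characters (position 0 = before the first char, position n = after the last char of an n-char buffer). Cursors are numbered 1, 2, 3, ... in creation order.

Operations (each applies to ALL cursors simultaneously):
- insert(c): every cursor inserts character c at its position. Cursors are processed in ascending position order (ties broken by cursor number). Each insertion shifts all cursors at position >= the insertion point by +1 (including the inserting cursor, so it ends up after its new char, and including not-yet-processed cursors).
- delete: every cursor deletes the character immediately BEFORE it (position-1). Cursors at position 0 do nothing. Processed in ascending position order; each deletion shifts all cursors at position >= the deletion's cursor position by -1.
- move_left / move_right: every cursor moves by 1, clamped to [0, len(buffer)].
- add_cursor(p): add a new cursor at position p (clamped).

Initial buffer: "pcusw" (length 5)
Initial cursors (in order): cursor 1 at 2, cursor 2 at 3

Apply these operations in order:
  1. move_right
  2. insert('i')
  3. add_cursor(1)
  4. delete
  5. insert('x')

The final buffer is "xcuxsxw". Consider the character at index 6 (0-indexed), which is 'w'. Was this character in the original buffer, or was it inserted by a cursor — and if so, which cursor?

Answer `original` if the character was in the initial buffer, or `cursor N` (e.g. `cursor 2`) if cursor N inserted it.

Answer: original

Derivation:
After op 1 (move_right): buffer="pcusw" (len 5), cursors c1@3 c2@4, authorship .....
After op 2 (insert('i')): buffer="pcuisiw" (len 7), cursors c1@4 c2@6, authorship ...1.2.
After op 3 (add_cursor(1)): buffer="pcuisiw" (len 7), cursors c3@1 c1@4 c2@6, authorship ...1.2.
After op 4 (delete): buffer="cusw" (len 4), cursors c3@0 c1@2 c2@3, authorship ....
After op 5 (insert('x')): buffer="xcuxsxw" (len 7), cursors c3@1 c1@4 c2@6, authorship 3..1.2.
Authorship (.=original, N=cursor N): 3 . . 1 . 2 .
Index 6: author = original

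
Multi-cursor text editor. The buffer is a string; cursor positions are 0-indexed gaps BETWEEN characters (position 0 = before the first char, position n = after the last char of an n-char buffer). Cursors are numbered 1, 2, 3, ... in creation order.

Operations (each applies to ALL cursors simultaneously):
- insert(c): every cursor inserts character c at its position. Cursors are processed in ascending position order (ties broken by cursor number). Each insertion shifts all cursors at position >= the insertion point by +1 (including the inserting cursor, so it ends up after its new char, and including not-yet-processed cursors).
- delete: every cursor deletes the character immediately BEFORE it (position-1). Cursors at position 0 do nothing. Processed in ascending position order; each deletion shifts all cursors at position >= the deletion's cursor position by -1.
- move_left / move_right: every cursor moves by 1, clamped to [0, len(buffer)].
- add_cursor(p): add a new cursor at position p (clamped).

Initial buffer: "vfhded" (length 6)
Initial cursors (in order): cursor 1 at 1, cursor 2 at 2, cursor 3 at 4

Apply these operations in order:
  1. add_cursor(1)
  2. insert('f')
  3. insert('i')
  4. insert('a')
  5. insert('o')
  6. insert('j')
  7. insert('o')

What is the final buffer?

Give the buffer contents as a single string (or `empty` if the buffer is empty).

After op 1 (add_cursor(1)): buffer="vfhded" (len 6), cursors c1@1 c4@1 c2@2 c3@4, authorship ......
After op 2 (insert('f')): buffer="vffffhdfed" (len 10), cursors c1@3 c4@3 c2@5 c3@8, authorship .14.2..3..
After op 3 (insert('i')): buffer="vffiiffihdfied" (len 14), cursors c1@5 c4@5 c2@8 c3@12, authorship .1414.22..33..
After op 4 (insert('a')): buffer="vffiiaaffiahdfiaed" (len 18), cursors c1@7 c4@7 c2@11 c3@16, authorship .141414.222..333..
After op 5 (insert('o')): buffer="vffiiaaooffiaohdfiaoed" (len 22), cursors c1@9 c4@9 c2@14 c3@20, authorship .14141414.2222..3333..
After op 6 (insert('j')): buffer="vffiiaaoojjffiaojhdfiaojed" (len 26), cursors c1@11 c4@11 c2@17 c3@24, authorship .1414141414.22222..33333..
After op 7 (insert('o')): buffer="vffiiaaoojjooffiaojohdfiaojoed" (len 30), cursors c1@13 c4@13 c2@20 c3@28, authorship .141414141414.222222..333333..

Answer: vffiiaaoojjooffiaojohdfiaojoed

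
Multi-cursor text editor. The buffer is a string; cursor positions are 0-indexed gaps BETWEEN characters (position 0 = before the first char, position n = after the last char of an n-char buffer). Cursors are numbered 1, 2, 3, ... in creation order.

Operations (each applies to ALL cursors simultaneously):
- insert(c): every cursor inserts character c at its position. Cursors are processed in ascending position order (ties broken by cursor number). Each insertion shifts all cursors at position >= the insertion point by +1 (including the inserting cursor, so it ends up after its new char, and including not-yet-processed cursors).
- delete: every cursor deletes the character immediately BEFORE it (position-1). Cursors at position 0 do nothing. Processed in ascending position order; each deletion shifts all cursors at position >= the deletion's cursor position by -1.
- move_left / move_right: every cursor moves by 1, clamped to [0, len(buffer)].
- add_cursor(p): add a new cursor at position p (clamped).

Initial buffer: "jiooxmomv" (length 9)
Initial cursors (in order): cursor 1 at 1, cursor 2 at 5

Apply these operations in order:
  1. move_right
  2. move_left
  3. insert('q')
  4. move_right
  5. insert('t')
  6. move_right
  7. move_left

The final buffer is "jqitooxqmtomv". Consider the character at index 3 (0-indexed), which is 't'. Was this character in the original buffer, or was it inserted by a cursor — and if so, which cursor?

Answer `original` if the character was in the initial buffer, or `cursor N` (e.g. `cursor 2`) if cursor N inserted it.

Answer: cursor 1

Derivation:
After op 1 (move_right): buffer="jiooxmomv" (len 9), cursors c1@2 c2@6, authorship .........
After op 2 (move_left): buffer="jiooxmomv" (len 9), cursors c1@1 c2@5, authorship .........
After op 3 (insert('q')): buffer="jqiooxqmomv" (len 11), cursors c1@2 c2@7, authorship .1....2....
After op 4 (move_right): buffer="jqiooxqmomv" (len 11), cursors c1@3 c2@8, authorship .1....2....
After op 5 (insert('t')): buffer="jqitooxqmtomv" (len 13), cursors c1@4 c2@10, authorship .1.1...2.2...
After op 6 (move_right): buffer="jqitooxqmtomv" (len 13), cursors c1@5 c2@11, authorship .1.1...2.2...
After op 7 (move_left): buffer="jqitooxqmtomv" (len 13), cursors c1@4 c2@10, authorship .1.1...2.2...
Authorship (.=original, N=cursor N): . 1 . 1 . . . 2 . 2 . . .
Index 3: author = 1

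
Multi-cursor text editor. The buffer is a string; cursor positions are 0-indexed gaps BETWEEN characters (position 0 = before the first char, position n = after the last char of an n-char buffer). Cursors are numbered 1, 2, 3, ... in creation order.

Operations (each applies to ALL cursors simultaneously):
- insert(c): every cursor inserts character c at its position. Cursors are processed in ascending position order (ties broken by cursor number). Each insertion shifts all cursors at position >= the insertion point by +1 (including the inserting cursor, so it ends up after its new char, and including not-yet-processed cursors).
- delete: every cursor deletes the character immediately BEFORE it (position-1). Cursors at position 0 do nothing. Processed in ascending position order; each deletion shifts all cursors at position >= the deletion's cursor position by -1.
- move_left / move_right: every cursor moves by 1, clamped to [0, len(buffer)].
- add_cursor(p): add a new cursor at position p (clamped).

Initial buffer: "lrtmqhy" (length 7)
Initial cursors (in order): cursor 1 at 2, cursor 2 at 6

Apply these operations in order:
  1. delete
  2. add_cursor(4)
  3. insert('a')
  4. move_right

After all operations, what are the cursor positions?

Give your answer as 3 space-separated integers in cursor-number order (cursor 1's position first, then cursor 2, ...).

After op 1 (delete): buffer="ltmqy" (len 5), cursors c1@1 c2@4, authorship .....
After op 2 (add_cursor(4)): buffer="ltmqy" (len 5), cursors c1@1 c2@4 c3@4, authorship .....
After op 3 (insert('a')): buffer="latmqaay" (len 8), cursors c1@2 c2@7 c3@7, authorship .1...23.
After op 4 (move_right): buffer="latmqaay" (len 8), cursors c1@3 c2@8 c3@8, authorship .1...23.

Answer: 3 8 8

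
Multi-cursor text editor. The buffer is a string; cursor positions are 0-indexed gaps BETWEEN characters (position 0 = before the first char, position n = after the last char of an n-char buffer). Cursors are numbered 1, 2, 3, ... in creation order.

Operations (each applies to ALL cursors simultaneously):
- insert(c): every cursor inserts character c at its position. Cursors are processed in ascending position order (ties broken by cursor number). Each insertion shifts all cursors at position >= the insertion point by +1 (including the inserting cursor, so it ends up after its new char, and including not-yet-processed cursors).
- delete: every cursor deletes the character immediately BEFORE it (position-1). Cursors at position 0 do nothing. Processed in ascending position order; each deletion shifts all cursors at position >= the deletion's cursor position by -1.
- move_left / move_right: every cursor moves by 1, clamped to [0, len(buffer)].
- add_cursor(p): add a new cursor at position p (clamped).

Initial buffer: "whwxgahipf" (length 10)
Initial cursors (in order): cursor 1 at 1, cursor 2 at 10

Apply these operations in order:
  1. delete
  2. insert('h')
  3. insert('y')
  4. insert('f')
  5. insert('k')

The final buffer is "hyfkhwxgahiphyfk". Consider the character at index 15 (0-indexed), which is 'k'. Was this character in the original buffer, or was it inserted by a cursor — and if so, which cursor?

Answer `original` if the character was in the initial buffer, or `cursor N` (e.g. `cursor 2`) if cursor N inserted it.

Answer: cursor 2

Derivation:
After op 1 (delete): buffer="hwxgahip" (len 8), cursors c1@0 c2@8, authorship ........
After op 2 (insert('h')): buffer="hhwxgahiph" (len 10), cursors c1@1 c2@10, authorship 1........2
After op 3 (insert('y')): buffer="hyhwxgahiphy" (len 12), cursors c1@2 c2@12, authorship 11........22
After op 4 (insert('f')): buffer="hyfhwxgahiphyf" (len 14), cursors c1@3 c2@14, authorship 111........222
After op 5 (insert('k')): buffer="hyfkhwxgahiphyfk" (len 16), cursors c1@4 c2@16, authorship 1111........2222
Authorship (.=original, N=cursor N): 1 1 1 1 . . . . . . . . 2 2 2 2
Index 15: author = 2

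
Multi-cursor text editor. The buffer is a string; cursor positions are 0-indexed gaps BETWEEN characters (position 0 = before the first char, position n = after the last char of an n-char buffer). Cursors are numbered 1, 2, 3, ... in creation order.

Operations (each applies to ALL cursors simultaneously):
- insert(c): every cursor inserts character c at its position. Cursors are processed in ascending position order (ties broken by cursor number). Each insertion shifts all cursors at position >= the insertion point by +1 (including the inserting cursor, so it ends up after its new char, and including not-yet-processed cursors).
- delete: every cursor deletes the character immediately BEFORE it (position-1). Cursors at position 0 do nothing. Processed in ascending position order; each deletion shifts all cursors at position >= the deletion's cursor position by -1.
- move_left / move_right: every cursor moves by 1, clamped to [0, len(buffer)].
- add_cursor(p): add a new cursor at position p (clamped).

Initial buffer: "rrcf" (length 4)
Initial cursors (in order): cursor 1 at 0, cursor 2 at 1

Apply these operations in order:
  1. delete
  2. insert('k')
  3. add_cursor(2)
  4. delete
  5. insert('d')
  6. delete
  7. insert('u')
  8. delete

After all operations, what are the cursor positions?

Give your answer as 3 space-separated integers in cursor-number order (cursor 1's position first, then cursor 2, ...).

After op 1 (delete): buffer="rcf" (len 3), cursors c1@0 c2@0, authorship ...
After op 2 (insert('k')): buffer="kkrcf" (len 5), cursors c1@2 c2@2, authorship 12...
After op 3 (add_cursor(2)): buffer="kkrcf" (len 5), cursors c1@2 c2@2 c3@2, authorship 12...
After op 4 (delete): buffer="rcf" (len 3), cursors c1@0 c2@0 c3@0, authorship ...
After op 5 (insert('d')): buffer="dddrcf" (len 6), cursors c1@3 c2@3 c3@3, authorship 123...
After op 6 (delete): buffer="rcf" (len 3), cursors c1@0 c2@0 c3@0, authorship ...
After op 7 (insert('u')): buffer="uuurcf" (len 6), cursors c1@3 c2@3 c3@3, authorship 123...
After op 8 (delete): buffer="rcf" (len 3), cursors c1@0 c2@0 c3@0, authorship ...

Answer: 0 0 0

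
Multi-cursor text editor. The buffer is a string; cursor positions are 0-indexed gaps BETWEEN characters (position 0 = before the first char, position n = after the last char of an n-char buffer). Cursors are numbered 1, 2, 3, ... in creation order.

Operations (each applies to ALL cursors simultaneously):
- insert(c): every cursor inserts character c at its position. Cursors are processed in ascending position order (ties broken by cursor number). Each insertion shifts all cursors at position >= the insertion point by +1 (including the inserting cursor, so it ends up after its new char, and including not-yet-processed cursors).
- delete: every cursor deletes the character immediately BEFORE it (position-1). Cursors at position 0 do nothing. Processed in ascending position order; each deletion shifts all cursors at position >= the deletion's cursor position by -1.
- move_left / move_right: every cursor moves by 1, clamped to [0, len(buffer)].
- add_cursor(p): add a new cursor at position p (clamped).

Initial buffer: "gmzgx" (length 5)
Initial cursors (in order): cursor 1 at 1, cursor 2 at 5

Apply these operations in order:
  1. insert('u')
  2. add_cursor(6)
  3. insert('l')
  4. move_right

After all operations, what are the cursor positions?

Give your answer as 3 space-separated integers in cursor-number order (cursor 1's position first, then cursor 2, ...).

Answer: 4 10 9

Derivation:
After op 1 (insert('u')): buffer="gumzgxu" (len 7), cursors c1@2 c2@7, authorship .1....2
After op 2 (add_cursor(6)): buffer="gumzgxu" (len 7), cursors c1@2 c3@6 c2@7, authorship .1....2
After op 3 (insert('l')): buffer="gulmzgxlul" (len 10), cursors c1@3 c3@8 c2@10, authorship .11....322
After op 4 (move_right): buffer="gulmzgxlul" (len 10), cursors c1@4 c3@9 c2@10, authorship .11....322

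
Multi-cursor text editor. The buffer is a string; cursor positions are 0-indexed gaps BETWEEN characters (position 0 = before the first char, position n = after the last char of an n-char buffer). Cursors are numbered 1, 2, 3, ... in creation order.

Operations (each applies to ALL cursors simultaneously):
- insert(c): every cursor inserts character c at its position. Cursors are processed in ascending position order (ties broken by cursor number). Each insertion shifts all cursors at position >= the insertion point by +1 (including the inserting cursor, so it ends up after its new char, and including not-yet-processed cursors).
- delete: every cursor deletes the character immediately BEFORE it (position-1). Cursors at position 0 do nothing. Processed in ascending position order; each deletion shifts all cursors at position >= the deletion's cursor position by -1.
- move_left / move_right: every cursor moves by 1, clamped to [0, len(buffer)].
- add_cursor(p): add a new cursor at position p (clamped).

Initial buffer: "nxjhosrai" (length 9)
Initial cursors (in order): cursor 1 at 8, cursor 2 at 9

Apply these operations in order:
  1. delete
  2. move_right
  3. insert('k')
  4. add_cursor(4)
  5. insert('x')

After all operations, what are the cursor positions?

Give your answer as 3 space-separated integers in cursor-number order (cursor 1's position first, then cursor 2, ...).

Answer: 12 12 5

Derivation:
After op 1 (delete): buffer="nxjhosr" (len 7), cursors c1@7 c2@7, authorship .......
After op 2 (move_right): buffer="nxjhosr" (len 7), cursors c1@7 c2@7, authorship .......
After op 3 (insert('k')): buffer="nxjhosrkk" (len 9), cursors c1@9 c2@9, authorship .......12
After op 4 (add_cursor(4)): buffer="nxjhosrkk" (len 9), cursors c3@4 c1@9 c2@9, authorship .......12
After op 5 (insert('x')): buffer="nxjhxosrkkxx" (len 12), cursors c3@5 c1@12 c2@12, authorship ....3...1212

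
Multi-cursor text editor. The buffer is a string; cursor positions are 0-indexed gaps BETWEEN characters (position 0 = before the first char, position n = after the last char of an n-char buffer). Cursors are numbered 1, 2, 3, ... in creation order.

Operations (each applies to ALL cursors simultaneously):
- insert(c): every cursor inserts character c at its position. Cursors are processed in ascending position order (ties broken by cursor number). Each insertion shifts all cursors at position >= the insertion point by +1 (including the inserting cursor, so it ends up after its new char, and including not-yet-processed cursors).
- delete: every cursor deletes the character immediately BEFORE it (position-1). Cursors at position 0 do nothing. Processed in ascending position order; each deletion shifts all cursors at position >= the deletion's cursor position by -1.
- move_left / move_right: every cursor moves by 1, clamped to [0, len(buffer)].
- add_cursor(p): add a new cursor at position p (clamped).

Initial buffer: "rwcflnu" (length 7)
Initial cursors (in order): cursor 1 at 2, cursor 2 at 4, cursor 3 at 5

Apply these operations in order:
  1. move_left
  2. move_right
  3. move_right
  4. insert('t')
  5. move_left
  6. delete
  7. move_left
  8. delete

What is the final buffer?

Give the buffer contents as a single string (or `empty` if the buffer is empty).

After op 1 (move_left): buffer="rwcflnu" (len 7), cursors c1@1 c2@3 c3@4, authorship .......
After op 2 (move_right): buffer="rwcflnu" (len 7), cursors c1@2 c2@4 c3@5, authorship .......
After op 3 (move_right): buffer="rwcflnu" (len 7), cursors c1@3 c2@5 c3@6, authorship .......
After op 4 (insert('t')): buffer="rwctfltntu" (len 10), cursors c1@4 c2@7 c3@9, authorship ...1..2.3.
After op 5 (move_left): buffer="rwctfltntu" (len 10), cursors c1@3 c2@6 c3@8, authorship ...1..2.3.
After op 6 (delete): buffer="rwtfttu" (len 7), cursors c1@2 c2@4 c3@5, authorship ..1.23.
After op 7 (move_left): buffer="rwtfttu" (len 7), cursors c1@1 c2@3 c3@4, authorship ..1.23.
After op 8 (delete): buffer="wttu" (len 4), cursors c1@0 c2@1 c3@1, authorship .23.

Answer: wttu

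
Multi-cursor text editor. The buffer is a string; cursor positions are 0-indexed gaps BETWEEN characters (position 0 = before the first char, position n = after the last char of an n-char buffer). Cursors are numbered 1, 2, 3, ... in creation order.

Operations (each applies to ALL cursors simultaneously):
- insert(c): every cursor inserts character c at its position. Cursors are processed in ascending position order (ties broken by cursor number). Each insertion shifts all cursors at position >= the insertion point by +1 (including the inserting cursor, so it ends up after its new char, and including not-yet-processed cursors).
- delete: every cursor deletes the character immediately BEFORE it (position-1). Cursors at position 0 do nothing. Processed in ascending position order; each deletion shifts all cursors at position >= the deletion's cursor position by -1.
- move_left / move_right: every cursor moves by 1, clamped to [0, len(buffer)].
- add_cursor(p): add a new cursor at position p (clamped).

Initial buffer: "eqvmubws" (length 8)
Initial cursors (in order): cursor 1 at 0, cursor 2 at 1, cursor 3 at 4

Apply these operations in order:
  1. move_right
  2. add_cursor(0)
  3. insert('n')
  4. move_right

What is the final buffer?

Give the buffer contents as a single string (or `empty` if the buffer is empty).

Answer: nenqnvmunbws

Derivation:
After op 1 (move_right): buffer="eqvmubws" (len 8), cursors c1@1 c2@2 c3@5, authorship ........
After op 2 (add_cursor(0)): buffer="eqvmubws" (len 8), cursors c4@0 c1@1 c2@2 c3@5, authorship ........
After op 3 (insert('n')): buffer="nenqnvmunbws" (len 12), cursors c4@1 c1@3 c2@5 c3@9, authorship 4.1.2...3...
After op 4 (move_right): buffer="nenqnvmunbws" (len 12), cursors c4@2 c1@4 c2@6 c3@10, authorship 4.1.2...3...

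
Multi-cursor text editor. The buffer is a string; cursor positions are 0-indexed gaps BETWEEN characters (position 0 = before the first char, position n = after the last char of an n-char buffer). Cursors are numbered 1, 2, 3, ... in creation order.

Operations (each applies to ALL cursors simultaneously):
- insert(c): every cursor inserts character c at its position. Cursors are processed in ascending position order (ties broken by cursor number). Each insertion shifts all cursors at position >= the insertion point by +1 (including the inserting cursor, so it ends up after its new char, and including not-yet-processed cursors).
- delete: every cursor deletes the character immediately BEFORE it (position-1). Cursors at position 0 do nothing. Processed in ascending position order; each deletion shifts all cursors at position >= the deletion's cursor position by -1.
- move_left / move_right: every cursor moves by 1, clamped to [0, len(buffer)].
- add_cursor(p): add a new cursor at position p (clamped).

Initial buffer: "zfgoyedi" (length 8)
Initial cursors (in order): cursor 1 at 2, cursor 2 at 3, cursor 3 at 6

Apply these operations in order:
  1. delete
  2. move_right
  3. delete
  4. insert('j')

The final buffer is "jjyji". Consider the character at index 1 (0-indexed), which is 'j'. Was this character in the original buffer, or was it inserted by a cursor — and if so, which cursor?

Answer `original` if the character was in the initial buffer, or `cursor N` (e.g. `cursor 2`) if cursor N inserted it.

Answer: cursor 2

Derivation:
After op 1 (delete): buffer="zoydi" (len 5), cursors c1@1 c2@1 c3@3, authorship .....
After op 2 (move_right): buffer="zoydi" (len 5), cursors c1@2 c2@2 c3@4, authorship .....
After op 3 (delete): buffer="yi" (len 2), cursors c1@0 c2@0 c3@1, authorship ..
After op 4 (insert('j')): buffer="jjyji" (len 5), cursors c1@2 c2@2 c3@4, authorship 12.3.
Authorship (.=original, N=cursor N): 1 2 . 3 .
Index 1: author = 2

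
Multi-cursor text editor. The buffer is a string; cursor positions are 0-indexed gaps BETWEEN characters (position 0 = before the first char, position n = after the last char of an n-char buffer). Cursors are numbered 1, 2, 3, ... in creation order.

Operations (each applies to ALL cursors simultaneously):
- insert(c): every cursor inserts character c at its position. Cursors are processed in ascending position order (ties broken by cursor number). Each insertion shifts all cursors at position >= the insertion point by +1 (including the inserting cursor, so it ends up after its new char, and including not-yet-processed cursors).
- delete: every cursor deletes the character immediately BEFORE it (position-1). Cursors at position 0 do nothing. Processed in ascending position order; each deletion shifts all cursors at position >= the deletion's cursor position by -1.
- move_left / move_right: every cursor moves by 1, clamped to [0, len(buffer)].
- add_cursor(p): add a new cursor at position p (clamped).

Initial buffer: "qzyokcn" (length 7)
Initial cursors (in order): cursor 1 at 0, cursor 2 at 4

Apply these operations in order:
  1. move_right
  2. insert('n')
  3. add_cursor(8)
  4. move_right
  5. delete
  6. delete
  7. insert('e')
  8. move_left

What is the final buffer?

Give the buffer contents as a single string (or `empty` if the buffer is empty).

After op 1 (move_right): buffer="qzyokcn" (len 7), cursors c1@1 c2@5, authorship .......
After op 2 (insert('n')): buffer="qnzyokncn" (len 9), cursors c1@2 c2@7, authorship .1....2..
After op 3 (add_cursor(8)): buffer="qnzyokncn" (len 9), cursors c1@2 c2@7 c3@8, authorship .1....2..
After op 4 (move_right): buffer="qnzyokncn" (len 9), cursors c1@3 c2@8 c3@9, authorship .1....2..
After op 5 (delete): buffer="qnyokn" (len 6), cursors c1@2 c2@6 c3@6, authorship .1...2
After op 6 (delete): buffer="qyo" (len 3), cursors c1@1 c2@3 c3@3, authorship ...
After op 7 (insert('e')): buffer="qeyoee" (len 6), cursors c1@2 c2@6 c3@6, authorship .1..23
After op 8 (move_left): buffer="qeyoee" (len 6), cursors c1@1 c2@5 c3@5, authorship .1..23

Answer: qeyoee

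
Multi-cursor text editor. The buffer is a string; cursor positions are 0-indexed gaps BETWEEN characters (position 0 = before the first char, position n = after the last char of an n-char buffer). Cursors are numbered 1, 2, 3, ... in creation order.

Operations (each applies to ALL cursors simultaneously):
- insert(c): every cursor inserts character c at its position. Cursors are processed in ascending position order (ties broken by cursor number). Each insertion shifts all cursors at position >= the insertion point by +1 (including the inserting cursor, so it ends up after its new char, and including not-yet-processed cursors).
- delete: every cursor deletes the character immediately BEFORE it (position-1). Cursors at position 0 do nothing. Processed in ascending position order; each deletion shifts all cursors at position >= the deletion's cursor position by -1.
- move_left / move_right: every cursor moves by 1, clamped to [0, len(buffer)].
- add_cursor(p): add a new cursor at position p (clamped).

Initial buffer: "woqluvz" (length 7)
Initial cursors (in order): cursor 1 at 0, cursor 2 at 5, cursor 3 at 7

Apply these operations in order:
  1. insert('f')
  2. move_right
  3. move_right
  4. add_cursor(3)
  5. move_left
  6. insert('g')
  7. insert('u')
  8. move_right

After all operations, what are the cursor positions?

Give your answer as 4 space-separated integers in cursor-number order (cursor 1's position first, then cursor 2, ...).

Answer: 7 15 18 7

Derivation:
After op 1 (insert('f')): buffer="fwoqlufvzf" (len 10), cursors c1@1 c2@7 c3@10, authorship 1.....2..3
After op 2 (move_right): buffer="fwoqlufvzf" (len 10), cursors c1@2 c2@8 c3@10, authorship 1.....2..3
After op 3 (move_right): buffer="fwoqlufvzf" (len 10), cursors c1@3 c2@9 c3@10, authorship 1.....2..3
After op 4 (add_cursor(3)): buffer="fwoqlufvzf" (len 10), cursors c1@3 c4@3 c2@9 c3@10, authorship 1.....2..3
After op 5 (move_left): buffer="fwoqlufvzf" (len 10), cursors c1@2 c4@2 c2@8 c3@9, authorship 1.....2..3
After op 6 (insert('g')): buffer="fwggoqlufvgzgf" (len 14), cursors c1@4 c4@4 c2@11 c3@13, authorship 1.14....2.2.33
After op 7 (insert('u')): buffer="fwgguuoqlufvguzguf" (len 18), cursors c1@6 c4@6 c2@14 c3@17, authorship 1.1414....2.22.333
After op 8 (move_right): buffer="fwgguuoqlufvguzguf" (len 18), cursors c1@7 c4@7 c2@15 c3@18, authorship 1.1414....2.22.333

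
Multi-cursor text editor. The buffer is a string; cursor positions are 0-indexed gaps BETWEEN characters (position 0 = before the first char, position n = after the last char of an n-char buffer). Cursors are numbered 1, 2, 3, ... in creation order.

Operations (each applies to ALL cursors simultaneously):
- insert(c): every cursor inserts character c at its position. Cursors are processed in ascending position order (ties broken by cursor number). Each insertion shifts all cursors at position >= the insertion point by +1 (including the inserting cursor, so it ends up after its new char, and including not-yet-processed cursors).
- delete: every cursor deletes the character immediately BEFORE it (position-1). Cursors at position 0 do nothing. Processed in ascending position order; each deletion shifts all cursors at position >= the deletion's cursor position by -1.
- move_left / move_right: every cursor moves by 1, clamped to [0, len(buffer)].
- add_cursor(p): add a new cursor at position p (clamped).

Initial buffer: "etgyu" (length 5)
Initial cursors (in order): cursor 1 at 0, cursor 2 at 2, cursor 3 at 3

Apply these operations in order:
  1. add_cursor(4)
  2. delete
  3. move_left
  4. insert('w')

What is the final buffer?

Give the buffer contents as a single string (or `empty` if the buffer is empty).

After op 1 (add_cursor(4)): buffer="etgyu" (len 5), cursors c1@0 c2@2 c3@3 c4@4, authorship .....
After op 2 (delete): buffer="eu" (len 2), cursors c1@0 c2@1 c3@1 c4@1, authorship ..
After op 3 (move_left): buffer="eu" (len 2), cursors c1@0 c2@0 c3@0 c4@0, authorship ..
After op 4 (insert('w')): buffer="wwwweu" (len 6), cursors c1@4 c2@4 c3@4 c4@4, authorship 1234..

Answer: wwwweu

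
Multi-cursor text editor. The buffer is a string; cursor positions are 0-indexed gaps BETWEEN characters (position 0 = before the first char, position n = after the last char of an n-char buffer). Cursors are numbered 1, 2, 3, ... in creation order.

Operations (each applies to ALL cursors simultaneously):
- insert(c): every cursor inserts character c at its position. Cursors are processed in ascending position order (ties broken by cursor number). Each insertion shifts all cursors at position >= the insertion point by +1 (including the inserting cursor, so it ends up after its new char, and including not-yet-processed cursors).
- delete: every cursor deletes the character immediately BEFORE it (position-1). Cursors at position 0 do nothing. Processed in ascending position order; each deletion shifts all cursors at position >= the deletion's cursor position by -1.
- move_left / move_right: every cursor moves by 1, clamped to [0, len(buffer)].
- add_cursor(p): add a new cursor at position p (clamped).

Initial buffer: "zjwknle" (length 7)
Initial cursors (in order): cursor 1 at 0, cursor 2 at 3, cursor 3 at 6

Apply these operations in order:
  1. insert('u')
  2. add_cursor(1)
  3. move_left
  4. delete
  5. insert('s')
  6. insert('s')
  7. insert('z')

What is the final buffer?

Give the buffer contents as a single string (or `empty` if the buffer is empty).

Answer: sssszzuzjsszuknsszue

Derivation:
After op 1 (insert('u')): buffer="uzjwuknlue" (len 10), cursors c1@1 c2@5 c3@9, authorship 1...2...3.
After op 2 (add_cursor(1)): buffer="uzjwuknlue" (len 10), cursors c1@1 c4@1 c2@5 c3@9, authorship 1...2...3.
After op 3 (move_left): buffer="uzjwuknlue" (len 10), cursors c1@0 c4@0 c2@4 c3@8, authorship 1...2...3.
After op 4 (delete): buffer="uzjuknue" (len 8), cursors c1@0 c4@0 c2@3 c3@6, authorship 1..2..3.
After op 5 (insert('s')): buffer="ssuzjsuknsue" (len 12), cursors c1@2 c4@2 c2@6 c3@10, authorship 141..22..33.
After op 6 (insert('s')): buffer="ssssuzjssuknssue" (len 16), cursors c1@4 c4@4 c2@9 c3@14, authorship 14141..222..333.
After op 7 (insert('z')): buffer="sssszzuzjsszuknsszue" (len 20), cursors c1@6 c4@6 c2@12 c3@18, authorship 1414141..2222..3333.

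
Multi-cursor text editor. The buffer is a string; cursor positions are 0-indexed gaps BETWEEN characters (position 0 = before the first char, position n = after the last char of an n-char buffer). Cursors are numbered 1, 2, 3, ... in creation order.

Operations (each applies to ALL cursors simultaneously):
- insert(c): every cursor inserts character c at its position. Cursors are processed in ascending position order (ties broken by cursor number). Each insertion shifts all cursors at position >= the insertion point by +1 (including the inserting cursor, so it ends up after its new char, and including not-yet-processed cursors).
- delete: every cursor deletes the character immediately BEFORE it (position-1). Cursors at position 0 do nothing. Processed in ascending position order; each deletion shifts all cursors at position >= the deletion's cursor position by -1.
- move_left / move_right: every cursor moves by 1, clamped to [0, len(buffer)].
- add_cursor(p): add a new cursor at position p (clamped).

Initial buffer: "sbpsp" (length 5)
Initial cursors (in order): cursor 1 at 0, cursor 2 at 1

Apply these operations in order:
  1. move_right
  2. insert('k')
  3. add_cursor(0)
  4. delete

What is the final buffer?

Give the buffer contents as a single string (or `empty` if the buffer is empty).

After op 1 (move_right): buffer="sbpsp" (len 5), cursors c1@1 c2@2, authorship .....
After op 2 (insert('k')): buffer="skbkpsp" (len 7), cursors c1@2 c2@4, authorship .1.2...
After op 3 (add_cursor(0)): buffer="skbkpsp" (len 7), cursors c3@0 c1@2 c2@4, authorship .1.2...
After op 4 (delete): buffer="sbpsp" (len 5), cursors c3@0 c1@1 c2@2, authorship .....

Answer: sbpsp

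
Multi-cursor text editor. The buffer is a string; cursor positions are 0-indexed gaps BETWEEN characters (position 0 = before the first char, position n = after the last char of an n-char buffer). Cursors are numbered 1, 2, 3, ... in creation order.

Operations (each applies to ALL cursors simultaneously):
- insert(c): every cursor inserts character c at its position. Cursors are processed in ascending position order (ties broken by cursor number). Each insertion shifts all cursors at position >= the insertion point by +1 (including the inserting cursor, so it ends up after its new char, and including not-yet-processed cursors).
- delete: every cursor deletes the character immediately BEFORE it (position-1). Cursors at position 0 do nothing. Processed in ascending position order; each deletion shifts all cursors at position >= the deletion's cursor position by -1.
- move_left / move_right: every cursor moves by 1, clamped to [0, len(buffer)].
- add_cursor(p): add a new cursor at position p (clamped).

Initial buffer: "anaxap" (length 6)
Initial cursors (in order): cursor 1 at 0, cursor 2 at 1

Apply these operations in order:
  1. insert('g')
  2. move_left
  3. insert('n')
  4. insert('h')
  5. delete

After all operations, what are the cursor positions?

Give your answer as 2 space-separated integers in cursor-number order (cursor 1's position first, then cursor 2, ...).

Answer: 1 4

Derivation:
After op 1 (insert('g')): buffer="gagnaxap" (len 8), cursors c1@1 c2@3, authorship 1.2.....
After op 2 (move_left): buffer="gagnaxap" (len 8), cursors c1@0 c2@2, authorship 1.2.....
After op 3 (insert('n')): buffer="ngangnaxap" (len 10), cursors c1@1 c2@4, authorship 11.22.....
After op 4 (insert('h')): buffer="nhganhgnaxap" (len 12), cursors c1@2 c2@6, authorship 111.222.....
After op 5 (delete): buffer="ngangnaxap" (len 10), cursors c1@1 c2@4, authorship 11.22.....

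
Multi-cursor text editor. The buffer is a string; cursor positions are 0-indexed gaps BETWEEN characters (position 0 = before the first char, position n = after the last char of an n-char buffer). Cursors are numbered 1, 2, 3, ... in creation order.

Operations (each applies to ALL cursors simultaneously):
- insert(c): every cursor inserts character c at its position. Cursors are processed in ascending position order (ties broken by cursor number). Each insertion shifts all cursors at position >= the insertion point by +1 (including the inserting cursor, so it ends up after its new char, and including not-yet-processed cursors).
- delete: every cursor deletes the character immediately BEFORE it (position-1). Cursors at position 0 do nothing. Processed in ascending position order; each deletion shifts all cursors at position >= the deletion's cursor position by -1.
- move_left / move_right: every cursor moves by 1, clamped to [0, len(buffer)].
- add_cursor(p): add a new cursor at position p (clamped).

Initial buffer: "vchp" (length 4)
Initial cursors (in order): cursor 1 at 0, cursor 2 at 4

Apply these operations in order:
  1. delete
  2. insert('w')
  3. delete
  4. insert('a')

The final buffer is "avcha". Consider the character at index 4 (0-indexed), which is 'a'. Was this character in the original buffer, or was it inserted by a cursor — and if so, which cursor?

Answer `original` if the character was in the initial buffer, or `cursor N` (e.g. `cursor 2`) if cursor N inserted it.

Answer: cursor 2

Derivation:
After op 1 (delete): buffer="vch" (len 3), cursors c1@0 c2@3, authorship ...
After op 2 (insert('w')): buffer="wvchw" (len 5), cursors c1@1 c2@5, authorship 1...2
After op 3 (delete): buffer="vch" (len 3), cursors c1@0 c2@3, authorship ...
After op 4 (insert('a')): buffer="avcha" (len 5), cursors c1@1 c2@5, authorship 1...2
Authorship (.=original, N=cursor N): 1 . . . 2
Index 4: author = 2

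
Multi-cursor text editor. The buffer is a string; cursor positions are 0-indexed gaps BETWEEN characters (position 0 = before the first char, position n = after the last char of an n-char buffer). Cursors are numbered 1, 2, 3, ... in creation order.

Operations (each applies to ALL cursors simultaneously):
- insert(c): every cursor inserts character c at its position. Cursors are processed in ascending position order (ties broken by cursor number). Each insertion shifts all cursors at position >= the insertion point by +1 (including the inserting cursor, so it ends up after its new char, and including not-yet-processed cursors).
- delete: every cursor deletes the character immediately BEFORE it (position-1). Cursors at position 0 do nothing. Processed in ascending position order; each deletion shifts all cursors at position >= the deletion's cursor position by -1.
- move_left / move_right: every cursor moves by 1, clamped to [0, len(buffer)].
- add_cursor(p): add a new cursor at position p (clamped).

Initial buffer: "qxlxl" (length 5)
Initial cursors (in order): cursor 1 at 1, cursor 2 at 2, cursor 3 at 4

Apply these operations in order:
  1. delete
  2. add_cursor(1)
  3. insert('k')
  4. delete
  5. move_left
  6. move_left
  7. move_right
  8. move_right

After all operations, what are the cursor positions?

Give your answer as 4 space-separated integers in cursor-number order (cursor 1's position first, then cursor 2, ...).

Answer: 2 2 2 2

Derivation:
After op 1 (delete): buffer="ll" (len 2), cursors c1@0 c2@0 c3@1, authorship ..
After op 2 (add_cursor(1)): buffer="ll" (len 2), cursors c1@0 c2@0 c3@1 c4@1, authorship ..
After op 3 (insert('k')): buffer="kklkkl" (len 6), cursors c1@2 c2@2 c3@5 c4@5, authorship 12.34.
After op 4 (delete): buffer="ll" (len 2), cursors c1@0 c2@0 c3@1 c4@1, authorship ..
After op 5 (move_left): buffer="ll" (len 2), cursors c1@0 c2@0 c3@0 c4@0, authorship ..
After op 6 (move_left): buffer="ll" (len 2), cursors c1@0 c2@0 c3@0 c4@0, authorship ..
After op 7 (move_right): buffer="ll" (len 2), cursors c1@1 c2@1 c3@1 c4@1, authorship ..
After op 8 (move_right): buffer="ll" (len 2), cursors c1@2 c2@2 c3@2 c4@2, authorship ..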